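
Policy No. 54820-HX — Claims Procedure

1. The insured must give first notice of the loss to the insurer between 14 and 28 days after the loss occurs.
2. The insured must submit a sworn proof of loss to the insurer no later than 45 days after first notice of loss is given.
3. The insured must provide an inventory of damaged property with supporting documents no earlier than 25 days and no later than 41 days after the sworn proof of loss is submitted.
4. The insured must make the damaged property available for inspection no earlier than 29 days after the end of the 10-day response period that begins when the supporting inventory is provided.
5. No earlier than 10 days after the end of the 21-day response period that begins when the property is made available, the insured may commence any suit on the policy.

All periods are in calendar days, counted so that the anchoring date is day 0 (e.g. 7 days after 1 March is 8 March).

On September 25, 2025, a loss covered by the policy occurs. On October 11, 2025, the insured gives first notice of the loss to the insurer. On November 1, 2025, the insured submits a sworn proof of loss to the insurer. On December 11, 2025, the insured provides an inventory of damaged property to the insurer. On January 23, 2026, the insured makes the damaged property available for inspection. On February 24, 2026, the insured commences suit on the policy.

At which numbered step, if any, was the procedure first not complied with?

Step 1 — 14 and 28 days from September 25, 2025 (when the loss occurs) are October 9, 2025 and October 23, 2025 respectively; done October 11, 2025 — within the window.
Step 2 — counting 45 days from October 11, 2025 (when first notice of loss is given) gives a deadline of November 25, 2025; done November 1, 2025 — timely.
Step 3 — 25 and 41 days from November 1, 2025 (when the sworn proof of loss is submitted) are November 26, 2025 and December 12, 2025 respectively; done December 11, 2025 — within the window.
Step 4 — must wait 29 days from December 21, 2025 (end of the 10-day response period, which began when the supporting inventory is provided on December 11, 2025), so not before January 19, 2026; done January 23, 2026 — permitted.
Step 5 — must wait 10 days from February 13, 2026 (end of the 21-day response period, which began when the property is made available on January 23, 2026), so not before February 23, 2026; February 24, 2026 is on or after that date.

None — every step was satisfied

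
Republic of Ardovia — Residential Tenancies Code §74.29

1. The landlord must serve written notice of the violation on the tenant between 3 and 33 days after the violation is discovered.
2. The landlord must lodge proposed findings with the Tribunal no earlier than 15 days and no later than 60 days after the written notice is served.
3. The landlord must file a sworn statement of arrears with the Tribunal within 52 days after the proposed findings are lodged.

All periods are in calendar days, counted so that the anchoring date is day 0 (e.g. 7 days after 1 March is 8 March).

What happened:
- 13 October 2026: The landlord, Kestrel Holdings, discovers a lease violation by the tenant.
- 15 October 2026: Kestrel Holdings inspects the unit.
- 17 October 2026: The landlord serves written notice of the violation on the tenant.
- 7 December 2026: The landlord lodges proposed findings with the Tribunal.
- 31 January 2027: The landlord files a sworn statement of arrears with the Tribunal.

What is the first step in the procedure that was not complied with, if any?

Step 1 — 3 and 33 days from 13 October 2026 (when the violation is discovered) are 16 October 2026 and 15 November 2026 respectively; done 17 October 2026, which is between those dates.
Step 2 — 15 and 60 days from 17 October 2026 (when the written notice is served) are 1 November 2026 and 16 December 2026 respectively; done 7 December 2026, which is between those dates.
Step 3 — counting 52 days from 7 December 2026 (when the proposed findings are lodged) gives a deadline of 28 January 2027; done 31 January 2027 — 3 days late.

Step 3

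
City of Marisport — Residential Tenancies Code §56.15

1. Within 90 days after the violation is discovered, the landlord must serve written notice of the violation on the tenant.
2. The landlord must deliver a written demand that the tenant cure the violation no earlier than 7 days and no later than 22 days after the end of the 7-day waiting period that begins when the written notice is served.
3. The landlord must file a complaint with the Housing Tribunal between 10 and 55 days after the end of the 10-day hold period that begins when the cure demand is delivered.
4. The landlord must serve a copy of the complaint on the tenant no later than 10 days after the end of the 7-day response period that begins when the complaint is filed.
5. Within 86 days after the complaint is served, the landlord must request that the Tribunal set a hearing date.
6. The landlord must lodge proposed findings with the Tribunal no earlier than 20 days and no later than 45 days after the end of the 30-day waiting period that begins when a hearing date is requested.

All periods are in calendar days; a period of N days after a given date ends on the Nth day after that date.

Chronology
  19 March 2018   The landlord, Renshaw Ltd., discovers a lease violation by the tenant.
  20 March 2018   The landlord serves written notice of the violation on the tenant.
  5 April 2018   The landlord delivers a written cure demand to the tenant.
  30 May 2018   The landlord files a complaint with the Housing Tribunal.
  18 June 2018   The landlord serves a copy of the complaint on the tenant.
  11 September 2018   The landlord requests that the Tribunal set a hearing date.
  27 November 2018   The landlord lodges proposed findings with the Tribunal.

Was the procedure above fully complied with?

Step 1 — counting 90 days from 19 March 2018 (when the violation is discovered) gives a deadline of 17 June 2018; done 20 March 2018 — timely.
Step 2 — 7 and 22 days from 27 March 2018 (end of the 7-day waiting period, which began when the written notice is served on 20 March 2018) are 3 April 2018 and 18 April 2018 respectively; done 5 April 2018, which is between those dates.
Step 3 — 10 and 55 days from 15 April 2018 (end of the 10-day hold period, which began when the cure demand is delivered on 5 April 2018) are 25 April 2018 and 9 June 2018 respectively; done 30 May 2018, which is between those dates.
Step 4 — counting 10 days from 6 June 2018 (end of the 7-day response period, which began when the complaint is filed on 30 May 2018) gives a deadline of 16 June 2018; not done until 18 June 2018, 2 days after the deadline.

No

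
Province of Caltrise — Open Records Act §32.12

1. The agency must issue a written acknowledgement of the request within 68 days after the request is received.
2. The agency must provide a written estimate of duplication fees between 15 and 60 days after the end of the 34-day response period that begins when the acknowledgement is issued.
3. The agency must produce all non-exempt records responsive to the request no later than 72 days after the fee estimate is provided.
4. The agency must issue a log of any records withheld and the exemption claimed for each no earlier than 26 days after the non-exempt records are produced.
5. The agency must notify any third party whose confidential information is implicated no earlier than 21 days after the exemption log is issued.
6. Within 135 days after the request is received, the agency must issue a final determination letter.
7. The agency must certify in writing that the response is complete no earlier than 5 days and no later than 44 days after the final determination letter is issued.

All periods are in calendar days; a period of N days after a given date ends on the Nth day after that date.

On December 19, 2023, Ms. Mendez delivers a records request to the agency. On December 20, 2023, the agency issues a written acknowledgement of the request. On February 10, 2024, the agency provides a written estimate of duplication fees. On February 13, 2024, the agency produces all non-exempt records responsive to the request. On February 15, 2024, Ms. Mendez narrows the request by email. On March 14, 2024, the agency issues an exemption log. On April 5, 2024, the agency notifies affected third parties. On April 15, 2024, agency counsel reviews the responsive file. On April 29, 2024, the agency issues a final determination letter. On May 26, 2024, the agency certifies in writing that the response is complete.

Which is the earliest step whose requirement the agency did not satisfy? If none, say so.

(1) due by December 19, 2023 + 68 days = February 25, 2024; done December 20, 2023 — timely.
(2) the permitted window runs from January 23, 2024 + 15 = February 7, 2024 to January 23, 2024 + 60 = March 23, 2024; done February 10, 2024, which is between those dates.
(3) due by February 10, 2024 + 72 days = April 22, 2024; completed February 13, 2024, before the deadline.
(4) permitted from February 13, 2024 + 26 days = March 10, 2024 onward; done March 14, 2024 — permitted.
(5) permitted from March 14, 2024 + 21 days = April 4, 2024 onward; April 5, 2024 is on or after that date.
(6) due by December 19, 2023 + 135 days = May 2, 2024; done April 29, 2024 — timely.
(7) the permitted window runs from April 29, 2024 + 5 = May 4, 2024 to April 29, 2024 + 44 = June 12, 2024; May 26, 2024 falls inside that range.

None — every step was satisfied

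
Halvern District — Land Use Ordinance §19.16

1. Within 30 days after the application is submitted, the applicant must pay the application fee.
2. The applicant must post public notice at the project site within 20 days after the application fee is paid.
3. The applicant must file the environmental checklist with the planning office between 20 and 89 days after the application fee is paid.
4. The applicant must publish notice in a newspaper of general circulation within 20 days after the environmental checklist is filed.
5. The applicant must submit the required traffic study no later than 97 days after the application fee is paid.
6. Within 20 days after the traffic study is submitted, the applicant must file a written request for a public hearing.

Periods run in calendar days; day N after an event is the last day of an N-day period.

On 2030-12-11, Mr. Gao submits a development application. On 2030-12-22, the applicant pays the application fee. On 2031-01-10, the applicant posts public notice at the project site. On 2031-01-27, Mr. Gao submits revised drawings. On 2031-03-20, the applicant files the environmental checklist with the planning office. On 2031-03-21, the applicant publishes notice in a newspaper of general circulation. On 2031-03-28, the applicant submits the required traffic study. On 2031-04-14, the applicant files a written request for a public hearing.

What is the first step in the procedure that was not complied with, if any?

Step 1 — counting 30 days from 2030-12-11 (when the application is submitted) gives a deadline of 2031-01-10; done 2030-12-22 — timely.
Step 2 — counting 20 days from 2030-12-22 (when the application fee is paid) gives a deadline of 2031-01-11; 2031-01-10 is within that limit.
Step 3 — 20 and 89 days from 2030-12-22 (when the application fee is paid) are 2031-01-11 and 2031-03-21 respectively; 2031-03-20 falls inside that range.
Step 4 — counting 20 days from 2031-03-20 (when the environmental checklist is filed) gives a deadline of 2031-04-09; completed 2031-03-21, before the deadline.
Step 5 — counting 97 days from 2030-12-22 (when the application fee is paid) gives a deadline of 2031-03-29; completed 2031-03-28, before the deadline.
Step 6 — counting 20 days from 2031-03-28 (when the traffic study is submitted) gives a deadline of 2031-04-17; completed 2031-04-14, before the deadline.

None — every step was satisfied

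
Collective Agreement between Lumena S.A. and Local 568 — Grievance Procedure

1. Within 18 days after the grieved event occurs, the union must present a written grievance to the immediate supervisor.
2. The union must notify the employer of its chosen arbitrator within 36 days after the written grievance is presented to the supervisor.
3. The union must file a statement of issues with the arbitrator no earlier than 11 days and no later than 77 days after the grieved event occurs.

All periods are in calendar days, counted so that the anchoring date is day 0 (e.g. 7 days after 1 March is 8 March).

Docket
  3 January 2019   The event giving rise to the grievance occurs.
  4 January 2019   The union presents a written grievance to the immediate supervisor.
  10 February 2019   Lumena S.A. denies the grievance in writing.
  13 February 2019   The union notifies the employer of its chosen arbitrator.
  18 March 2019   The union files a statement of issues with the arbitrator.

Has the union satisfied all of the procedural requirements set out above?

Step 1: 18 days after 3 January 2019 (when the grieved event occurs) is 21 January 2019; completed 4 January 2019, before the deadline.
Step 2: 36 days after 4 January 2019 (when the written grievance is presented to the supervisor) is 9 February 2019; 13 February 2019 misses that deadline by 4 days.

No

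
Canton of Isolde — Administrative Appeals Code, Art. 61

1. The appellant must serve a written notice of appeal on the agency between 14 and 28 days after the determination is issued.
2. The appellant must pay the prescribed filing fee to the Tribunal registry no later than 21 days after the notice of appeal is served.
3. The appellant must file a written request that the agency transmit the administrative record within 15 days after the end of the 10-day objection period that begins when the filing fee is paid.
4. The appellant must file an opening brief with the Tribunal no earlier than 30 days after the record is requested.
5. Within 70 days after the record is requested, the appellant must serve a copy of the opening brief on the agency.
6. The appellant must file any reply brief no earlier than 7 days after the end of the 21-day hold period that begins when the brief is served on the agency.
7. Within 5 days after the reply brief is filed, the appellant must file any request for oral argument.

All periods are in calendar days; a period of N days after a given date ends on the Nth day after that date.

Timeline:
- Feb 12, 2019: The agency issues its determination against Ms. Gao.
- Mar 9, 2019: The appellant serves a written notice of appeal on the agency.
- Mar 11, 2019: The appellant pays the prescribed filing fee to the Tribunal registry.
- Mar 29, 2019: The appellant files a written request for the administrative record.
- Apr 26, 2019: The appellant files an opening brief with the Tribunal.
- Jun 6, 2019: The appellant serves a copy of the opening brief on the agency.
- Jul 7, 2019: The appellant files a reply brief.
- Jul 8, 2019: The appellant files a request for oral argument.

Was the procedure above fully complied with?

No

(1) the permitted window runs from Feb 12, 2019 + 14 = Feb 26, 2019 to Feb 12, 2019 + 28 = Mar 12, 2019; Mar 9, 2019 falls inside that range.
(2) due by Mar 9, 2019 + 21 days = Mar 30, 2019; Mar 11, 2019 is within that limit.
(3) due by Mar 21, 2019 + 15 days = Apr 5, 2019; Mar 29, 2019 is within that limit.
(4) permitted from Mar 29, 2019 + 30 days = Apr 28, 2019 onward; Apr 26, 2019 is 2 days before the earliest permitted date.
That is the first point of non-compliance.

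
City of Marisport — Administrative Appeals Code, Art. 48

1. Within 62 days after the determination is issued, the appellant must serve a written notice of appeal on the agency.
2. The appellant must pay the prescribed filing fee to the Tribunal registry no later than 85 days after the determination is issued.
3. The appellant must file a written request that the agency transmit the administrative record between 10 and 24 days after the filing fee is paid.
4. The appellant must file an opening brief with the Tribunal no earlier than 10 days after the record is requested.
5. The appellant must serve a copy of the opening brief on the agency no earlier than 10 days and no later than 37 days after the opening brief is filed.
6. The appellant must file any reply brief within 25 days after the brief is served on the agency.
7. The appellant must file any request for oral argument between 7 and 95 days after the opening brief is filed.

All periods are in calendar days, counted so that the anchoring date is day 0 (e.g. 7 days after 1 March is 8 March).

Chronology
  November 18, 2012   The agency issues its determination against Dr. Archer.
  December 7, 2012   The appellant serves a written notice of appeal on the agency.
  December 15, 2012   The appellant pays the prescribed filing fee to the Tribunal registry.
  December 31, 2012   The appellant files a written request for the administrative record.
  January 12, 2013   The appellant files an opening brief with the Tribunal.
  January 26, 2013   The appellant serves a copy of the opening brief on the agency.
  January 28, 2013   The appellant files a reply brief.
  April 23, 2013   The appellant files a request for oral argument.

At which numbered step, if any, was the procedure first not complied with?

Step 7

Step 1 — counting 62 days from November 18, 2012 (when the determination is issued) gives a deadline of January 19, 2013; completed December 7, 2012, before the deadline.
Step 2 — counting 85 days from November 18, 2012 (when the determination is issued) gives a deadline of February 11, 2013; December 15, 2012 is within that limit.
Step 3 — 10 and 24 days from December 15, 2012 (when the filing fee is paid) are December 25, 2012 and January 8, 2013 respectively; December 31, 2012 falls inside that range.
Step 4 — must wait 10 days from December 31, 2012 (when the record is requested), so not before January 10, 2013; done January 12, 2013, after the minimum wait.
Step 5 — 10 and 37 days from January 12, 2013 (when the opening brief is filed) are January 22, 2013 and February 18, 2013 respectively; done January 26, 2013, which is between those dates.
Step 6 — counting 25 days from January 26, 2013 (when the brief is served on the agency) gives a deadline of February 20, 2013; January 28, 2013 is within that limit.
Step 7 — 7 and 95 days from January 12, 2013 (when the opening brief is filed) are January 19, 2013 and April 17, 2013 respectively; April 23, 2013 is 6 days past the end of the window.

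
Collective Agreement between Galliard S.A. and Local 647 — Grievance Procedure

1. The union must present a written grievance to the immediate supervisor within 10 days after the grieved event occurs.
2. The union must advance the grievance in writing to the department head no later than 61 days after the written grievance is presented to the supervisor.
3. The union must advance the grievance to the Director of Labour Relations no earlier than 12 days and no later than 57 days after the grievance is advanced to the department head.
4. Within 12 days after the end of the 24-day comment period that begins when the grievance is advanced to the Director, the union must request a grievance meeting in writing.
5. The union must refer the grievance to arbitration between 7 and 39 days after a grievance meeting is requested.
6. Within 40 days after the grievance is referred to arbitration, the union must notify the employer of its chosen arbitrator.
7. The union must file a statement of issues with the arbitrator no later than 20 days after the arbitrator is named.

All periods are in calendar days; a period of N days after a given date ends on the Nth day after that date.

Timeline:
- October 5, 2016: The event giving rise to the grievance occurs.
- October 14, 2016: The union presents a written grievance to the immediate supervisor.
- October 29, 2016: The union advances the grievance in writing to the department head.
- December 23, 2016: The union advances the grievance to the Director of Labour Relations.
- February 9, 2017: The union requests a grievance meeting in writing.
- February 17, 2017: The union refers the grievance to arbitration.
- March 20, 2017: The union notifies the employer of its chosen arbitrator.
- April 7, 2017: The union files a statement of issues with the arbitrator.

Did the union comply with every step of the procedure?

(1) due by October 5, 2016 + 10 days = October 15, 2016; October 14, 2016 is within that limit.
(2) due by October 14, 2016 + 61 days = December 14, 2016; done October 29, 2016 — timely.
(3) the permitted window runs from October 29, 2016 + 12 = November 10, 2016 to October 29, 2016 + 57 = December 25, 2016; done December 23, 2016 — within the window.
(4) due by January 16, 2017 + 12 days = January 28, 2017; not done until February 9, 2017, 12 days after the deadline.
That is the first point of non-compliance.

No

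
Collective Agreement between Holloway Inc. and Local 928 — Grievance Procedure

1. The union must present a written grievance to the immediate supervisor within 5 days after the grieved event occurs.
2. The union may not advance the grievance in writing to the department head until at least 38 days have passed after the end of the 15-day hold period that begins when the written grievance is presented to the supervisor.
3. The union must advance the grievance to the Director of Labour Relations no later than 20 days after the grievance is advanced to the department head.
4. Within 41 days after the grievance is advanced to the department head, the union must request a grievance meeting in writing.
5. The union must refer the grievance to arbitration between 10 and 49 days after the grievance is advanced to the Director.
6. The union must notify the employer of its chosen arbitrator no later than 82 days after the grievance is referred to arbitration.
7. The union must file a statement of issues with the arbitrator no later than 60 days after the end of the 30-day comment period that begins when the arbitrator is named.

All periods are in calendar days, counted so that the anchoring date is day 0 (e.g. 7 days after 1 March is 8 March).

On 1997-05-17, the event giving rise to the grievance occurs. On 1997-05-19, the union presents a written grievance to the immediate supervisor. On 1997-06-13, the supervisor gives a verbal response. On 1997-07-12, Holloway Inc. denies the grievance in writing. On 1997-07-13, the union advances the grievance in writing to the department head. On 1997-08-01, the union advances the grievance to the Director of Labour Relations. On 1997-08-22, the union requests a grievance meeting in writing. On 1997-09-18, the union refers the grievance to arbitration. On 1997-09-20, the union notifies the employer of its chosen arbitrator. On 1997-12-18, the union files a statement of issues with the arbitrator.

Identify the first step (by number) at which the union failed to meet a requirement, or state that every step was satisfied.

None — every step was satisfied

Step 1: 5 days after 1997-05-17 (when the grieved event occurs) is 1997-05-22; completed 1997-05-19, before the deadline.
Step 2: the earliest permitted date is 38 days after 1997-06-03 (end of the 15-day hold period, which began when the written grievance is presented to the supervisor on 1997-05-19), i.e. 1997-07-11; done 1997-07-13 — permitted.
Step 3: 20 days after 1997-07-13 (when the grievance is advanced to the department head) is 1997-08-02; completed 1997-08-01, before the deadline.
Step 4: 41 days after 1997-07-13 (when the grievance is advanced to the department head) is 1997-08-23; 1997-08-22 is within that limit.
Step 5: the window is 10–49 days after 1997-08-01 (when the grievance is advanced to the Director), so 1997-08-11 through 1997-09-19; done 1997-09-18 — within the window.
Step 6: 82 days after 1997-09-18 (when the grievance is referred to arbitration) is 1997-12-09; done 1997-09-20 — timely.
Step 7: 60 days after 1997-10-20 (end of the 30-day comment period, which began when the arbitrator is named on 1997-09-20) is 1997-12-19; done 1997-12-18 — timely.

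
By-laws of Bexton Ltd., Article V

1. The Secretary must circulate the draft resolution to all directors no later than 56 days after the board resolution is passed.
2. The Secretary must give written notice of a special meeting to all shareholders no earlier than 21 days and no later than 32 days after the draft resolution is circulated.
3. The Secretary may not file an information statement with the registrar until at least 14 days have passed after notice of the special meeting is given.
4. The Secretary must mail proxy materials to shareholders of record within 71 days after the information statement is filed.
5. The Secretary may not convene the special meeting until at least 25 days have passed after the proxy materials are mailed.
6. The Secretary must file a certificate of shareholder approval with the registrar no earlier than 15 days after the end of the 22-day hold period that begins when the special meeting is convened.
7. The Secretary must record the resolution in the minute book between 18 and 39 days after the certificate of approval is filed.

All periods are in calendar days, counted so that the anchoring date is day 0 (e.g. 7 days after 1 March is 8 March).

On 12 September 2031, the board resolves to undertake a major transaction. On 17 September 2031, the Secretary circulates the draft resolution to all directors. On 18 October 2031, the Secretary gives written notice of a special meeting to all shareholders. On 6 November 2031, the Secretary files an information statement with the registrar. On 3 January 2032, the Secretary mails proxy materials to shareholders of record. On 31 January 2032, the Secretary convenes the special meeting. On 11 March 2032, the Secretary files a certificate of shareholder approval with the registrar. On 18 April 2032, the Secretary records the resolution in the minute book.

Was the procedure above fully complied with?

Step 1: 56 days after 12 September 2031 (when the board resolution is passed) is 7 November 2031; completed 17 September 2031, before the deadline.
Step 2: the window is 21–32 days after 17 September 2031 (when the draft resolution is circulated), so 8 October 2031 through 19 October 2031; done 18 October 2031, which is between those dates.
Step 3: the earliest permitted date is 14 days after 18 October 2031 (when notice of the special meeting is given), i.e. 1 November 2031; done 6 November 2031 — permitted.
Step 4: 71 days after 6 November 2031 (when the information statement is filed) is 16 January 2032; 3 January 2032 is within that limit.
Step 5: the earliest permitted date is 25 days after 3 January 2032 (when the proxy materials are mailed), i.e. 28 January 2032; done 31 January 2032, after the minimum wait.
Step 6: the earliest permitted date is 15 days after 22 February 2032 (end of the 22-day hold period, which began when the special meeting is convened on 31 January 2032), i.e. 8 March 2032; done 11 March 2032, after the minimum wait.
Step 7: the window is 18–39 days after 11 March 2032 (when the certificate of approval is filed), so 29 March 2032 through 19 April 2032; done 18 April 2032 — within the window.

Yes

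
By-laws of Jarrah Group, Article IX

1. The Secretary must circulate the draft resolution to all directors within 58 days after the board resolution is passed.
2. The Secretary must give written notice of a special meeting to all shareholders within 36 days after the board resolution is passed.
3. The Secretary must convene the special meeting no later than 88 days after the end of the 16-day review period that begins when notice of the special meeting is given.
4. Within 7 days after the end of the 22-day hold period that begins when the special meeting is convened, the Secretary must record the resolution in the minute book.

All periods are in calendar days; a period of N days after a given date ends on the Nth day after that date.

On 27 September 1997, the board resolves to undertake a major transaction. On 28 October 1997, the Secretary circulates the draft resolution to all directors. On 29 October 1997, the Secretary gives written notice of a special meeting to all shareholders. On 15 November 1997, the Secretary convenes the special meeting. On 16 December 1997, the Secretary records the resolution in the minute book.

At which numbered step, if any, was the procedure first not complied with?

Step 4

Step 1 — counting 58 days from 27 September 1997 (when the board resolution is passed) gives a deadline of 24 November 1997; done 28 October 1997 — timely.
Step 2 — counting 36 days from 27 September 1997 (when the board resolution is passed) gives a deadline of 2 November 1997; done 29 October 1997 — timely.
Step 3 — counting 88 days from 14 November 1997 (end of the 16-day review period, which began when notice of the special meeting is given on 29 October 1997) gives a deadline of 10 February 1998; completed 15 November 1997, before the deadline.
Step 4 — counting 7 days from 7 December 1997 (end of the 22-day hold period, which began when the special meeting is convened on 15 November 1997) gives a deadline of 14 December 1997; not done until 16 December 1997, 2 days after the deadline.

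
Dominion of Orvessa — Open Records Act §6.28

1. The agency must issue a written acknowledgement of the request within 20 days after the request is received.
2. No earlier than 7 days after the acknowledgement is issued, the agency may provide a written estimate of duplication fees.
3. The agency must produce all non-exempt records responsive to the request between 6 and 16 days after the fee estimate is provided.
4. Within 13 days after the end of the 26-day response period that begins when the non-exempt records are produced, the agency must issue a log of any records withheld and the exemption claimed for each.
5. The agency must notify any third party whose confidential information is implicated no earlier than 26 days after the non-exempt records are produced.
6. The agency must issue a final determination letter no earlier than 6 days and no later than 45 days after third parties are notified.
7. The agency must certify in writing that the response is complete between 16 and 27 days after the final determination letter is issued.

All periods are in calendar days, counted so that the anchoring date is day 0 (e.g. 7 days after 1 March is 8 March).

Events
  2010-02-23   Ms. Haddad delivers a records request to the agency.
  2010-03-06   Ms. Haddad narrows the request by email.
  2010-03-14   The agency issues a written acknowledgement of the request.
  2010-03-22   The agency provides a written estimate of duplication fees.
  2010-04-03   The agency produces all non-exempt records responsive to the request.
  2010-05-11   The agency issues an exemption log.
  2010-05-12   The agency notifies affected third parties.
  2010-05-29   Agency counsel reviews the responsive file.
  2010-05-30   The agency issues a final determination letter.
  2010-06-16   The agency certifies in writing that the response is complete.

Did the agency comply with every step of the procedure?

Yes

Step 1: 20 days after 2010-02-23 (when the request is received) is 2010-03-15; done 2010-03-14 — timely.
Step 2: the earliest permitted date is 7 days after 2010-03-14 (when the acknowledgement is issued), i.e. 2010-03-21; 2010-03-22 is on or after that date.
Step 3: the window is 6–16 days after 2010-03-22 (when the fee estimate is provided), so 2010-03-28 through 2010-04-07; done 2010-04-03 — within the window.
Step 4: 13 days after 2010-04-29 (end of the 26-day response period, which began when the non-exempt records are produced on 2010-04-03) is 2010-05-12; 2010-05-11 is within that limit.
Step 5: the earliest permitted date is 26 days after 2010-04-03 (when the non-exempt records are produced), i.e. 2010-04-29; 2010-05-12 is on or after that date.
Step 6: the window is 6–45 days after 2010-05-12 (when third parties are notified), so 2010-05-18 through 2010-06-26; 2010-05-30 falls inside that range.
Step 7: the window is 16–27 days after 2010-05-30 (when the final determination letter is issued), so 2010-06-15 through 2010-06-26; done 2010-06-16, which is between those dates.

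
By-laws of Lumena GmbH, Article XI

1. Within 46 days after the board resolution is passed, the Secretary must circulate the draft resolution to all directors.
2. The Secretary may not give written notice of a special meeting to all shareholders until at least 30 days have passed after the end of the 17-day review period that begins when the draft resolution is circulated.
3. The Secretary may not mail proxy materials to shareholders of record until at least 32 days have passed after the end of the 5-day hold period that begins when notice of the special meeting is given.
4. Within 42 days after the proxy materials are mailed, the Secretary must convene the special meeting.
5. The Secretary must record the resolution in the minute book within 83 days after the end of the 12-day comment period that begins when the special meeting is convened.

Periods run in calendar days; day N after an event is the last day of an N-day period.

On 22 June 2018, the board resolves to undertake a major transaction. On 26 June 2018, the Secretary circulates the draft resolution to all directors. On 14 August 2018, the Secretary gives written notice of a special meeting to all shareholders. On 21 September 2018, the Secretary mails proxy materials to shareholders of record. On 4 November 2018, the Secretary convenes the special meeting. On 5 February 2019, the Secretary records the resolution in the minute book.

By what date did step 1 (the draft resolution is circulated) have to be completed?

7 August 2018

Step 1 runs from 22 June 2018, when the board resolution is passed. 46 days after 22 June 2018 is 7 August 2018.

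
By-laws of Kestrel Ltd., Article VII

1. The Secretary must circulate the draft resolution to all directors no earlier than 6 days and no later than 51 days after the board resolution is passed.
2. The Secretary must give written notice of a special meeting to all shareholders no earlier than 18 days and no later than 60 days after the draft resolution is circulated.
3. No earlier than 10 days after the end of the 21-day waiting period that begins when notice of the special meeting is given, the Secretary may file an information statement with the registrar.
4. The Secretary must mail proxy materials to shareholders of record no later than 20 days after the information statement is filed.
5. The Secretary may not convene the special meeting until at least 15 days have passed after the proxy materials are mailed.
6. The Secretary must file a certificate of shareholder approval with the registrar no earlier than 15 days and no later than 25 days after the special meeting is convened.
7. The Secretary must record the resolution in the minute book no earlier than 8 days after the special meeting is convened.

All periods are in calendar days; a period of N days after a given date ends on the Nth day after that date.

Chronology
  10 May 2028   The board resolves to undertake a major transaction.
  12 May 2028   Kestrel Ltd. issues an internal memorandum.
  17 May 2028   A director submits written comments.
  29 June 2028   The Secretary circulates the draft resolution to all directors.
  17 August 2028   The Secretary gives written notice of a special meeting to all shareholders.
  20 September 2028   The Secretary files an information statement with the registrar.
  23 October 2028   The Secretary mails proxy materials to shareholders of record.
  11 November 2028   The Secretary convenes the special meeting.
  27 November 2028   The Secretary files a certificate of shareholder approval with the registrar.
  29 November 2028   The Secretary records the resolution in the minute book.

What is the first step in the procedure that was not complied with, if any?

(1) the permitted window runs from 10 May 2028 + 6 = 16 May 2028 to 10 May 2028 + 51 = 30 June 2028; done 29 June 2028 — within the window.
(2) the permitted window runs from 29 June 2028 + 18 = 17 July 2028 to 29 June 2028 + 60 = 28 August 2028; 17 August 2028 falls inside that range.
(3) permitted from 7 September 2028 + 10 days = 17 September 2028 onward; done 20 September 2028, after the minimum wait.
(4) due by 20 September 2028 + 20 days = 10 October 2028; 23 October 2028 misses that deadline by 13 days.

Step 4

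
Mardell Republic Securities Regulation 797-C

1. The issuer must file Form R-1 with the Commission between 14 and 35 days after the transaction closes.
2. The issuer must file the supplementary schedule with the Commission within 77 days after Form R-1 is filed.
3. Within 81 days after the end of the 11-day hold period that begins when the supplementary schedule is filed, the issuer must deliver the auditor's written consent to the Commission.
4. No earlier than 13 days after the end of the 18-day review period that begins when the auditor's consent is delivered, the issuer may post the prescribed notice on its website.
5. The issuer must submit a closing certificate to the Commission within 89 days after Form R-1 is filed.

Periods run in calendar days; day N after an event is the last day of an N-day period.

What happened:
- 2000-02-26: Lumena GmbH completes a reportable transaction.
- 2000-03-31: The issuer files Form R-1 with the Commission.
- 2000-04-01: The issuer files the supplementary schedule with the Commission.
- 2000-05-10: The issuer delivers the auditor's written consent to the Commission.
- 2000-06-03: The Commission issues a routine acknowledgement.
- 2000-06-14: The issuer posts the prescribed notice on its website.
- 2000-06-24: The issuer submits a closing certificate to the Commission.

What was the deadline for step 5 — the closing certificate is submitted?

2000-06-28

Step 5 runs from 2000-03-31, when Form R-1 is filed. 89 days after 2000-03-31 is 2000-06-28.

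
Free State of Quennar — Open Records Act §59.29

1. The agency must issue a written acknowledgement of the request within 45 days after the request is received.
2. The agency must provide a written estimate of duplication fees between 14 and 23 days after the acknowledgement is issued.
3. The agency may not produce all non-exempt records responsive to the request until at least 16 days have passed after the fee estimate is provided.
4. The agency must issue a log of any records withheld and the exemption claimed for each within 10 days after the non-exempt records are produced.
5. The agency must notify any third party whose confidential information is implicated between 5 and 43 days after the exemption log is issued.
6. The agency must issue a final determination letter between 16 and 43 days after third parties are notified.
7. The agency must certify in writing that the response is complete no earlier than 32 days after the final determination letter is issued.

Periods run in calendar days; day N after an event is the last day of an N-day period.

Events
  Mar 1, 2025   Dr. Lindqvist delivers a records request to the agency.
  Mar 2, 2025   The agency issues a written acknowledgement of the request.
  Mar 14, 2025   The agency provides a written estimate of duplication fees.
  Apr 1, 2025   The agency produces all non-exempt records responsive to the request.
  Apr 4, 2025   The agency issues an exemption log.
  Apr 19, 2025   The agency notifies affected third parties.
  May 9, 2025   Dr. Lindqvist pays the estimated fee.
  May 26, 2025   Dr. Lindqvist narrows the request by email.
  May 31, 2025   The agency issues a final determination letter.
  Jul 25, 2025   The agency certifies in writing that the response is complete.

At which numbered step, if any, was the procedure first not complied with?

Step 2

(1) due by Mar 1, 2025 + 45 days = Apr 15, 2025; done Mar 2, 2025 — timely.
(2) the permitted window runs from Mar 2, 2025 + 14 = Mar 16, 2025 to Mar 2, 2025 + 23 = Mar 25, 2025; Mar 14, 2025 is 2 days too early.
The procedure was therefore not followed at step 2.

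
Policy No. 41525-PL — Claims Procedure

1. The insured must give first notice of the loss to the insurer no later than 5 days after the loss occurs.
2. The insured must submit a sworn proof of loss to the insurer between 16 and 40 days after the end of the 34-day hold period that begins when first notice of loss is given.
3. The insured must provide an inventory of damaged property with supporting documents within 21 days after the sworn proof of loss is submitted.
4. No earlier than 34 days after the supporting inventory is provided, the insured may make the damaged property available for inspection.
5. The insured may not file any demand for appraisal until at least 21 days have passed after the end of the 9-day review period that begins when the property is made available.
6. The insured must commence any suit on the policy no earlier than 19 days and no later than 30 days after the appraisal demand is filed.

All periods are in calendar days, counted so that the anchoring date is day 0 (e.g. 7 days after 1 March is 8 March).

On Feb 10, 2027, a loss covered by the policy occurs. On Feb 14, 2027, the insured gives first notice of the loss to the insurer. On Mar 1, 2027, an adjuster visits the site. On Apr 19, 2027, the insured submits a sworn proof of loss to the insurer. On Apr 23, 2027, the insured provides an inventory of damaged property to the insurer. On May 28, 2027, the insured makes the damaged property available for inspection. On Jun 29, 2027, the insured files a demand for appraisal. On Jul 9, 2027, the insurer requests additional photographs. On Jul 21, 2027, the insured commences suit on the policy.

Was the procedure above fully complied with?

Yes

Step 1 — counting 5 days from Feb 10, 2027 (when the loss occurs) gives a deadline of Feb 15, 2027; Feb 14, 2027 is within that limit.
Step 2 — 16 and 40 days from Mar 20, 2027 (end of the 34-day hold period, which began when first notice of loss is given on Feb 14, 2027) are Apr 5, 2027 and Apr 29, 2027 respectively; done Apr 19, 2027 — within the window.
Step 3 — counting 21 days from Apr 19, 2027 (when the sworn proof of loss is submitted) gives a deadline of May 10, 2027; done Apr 23, 2027 — timely.
Step 4 — must wait 34 days from Apr 23, 2027 (when the supporting inventory is provided), so not before May 27, 2027; done May 28, 2027 — permitted.
Step 5 — must wait 21 days from Jun 6, 2027 (end of the 9-day review period, which began when the property is made available on May 28, 2027), so not before Jun 27, 2027; Jun 29, 2027 is on or after that date.
Step 6 — 19 and 30 days from Jun 29, 2027 (when the appraisal demand is filed) are Jul 18, 2027 and Jul 29, 2027 respectively; done Jul 21, 2027 — within the window.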